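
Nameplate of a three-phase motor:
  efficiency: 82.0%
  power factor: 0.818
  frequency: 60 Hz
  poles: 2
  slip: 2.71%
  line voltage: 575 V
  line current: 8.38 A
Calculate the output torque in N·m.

15.3 N·m

P_in = √3·V·I·cosφ = 1.732 × 575 × 8.38 × 0.818 = 6827 W
P_out = η·P_in = 0.82 × 6827 = 5598 W
n_s = 120×60/2 = 3600 rpm; n = 3600×(1−0.0271) = 3502 rpm
ω = 2π×3502/60 = 366.7 rad/s
τ = P_out/ω = 5598/366.7 = 15.3 N·m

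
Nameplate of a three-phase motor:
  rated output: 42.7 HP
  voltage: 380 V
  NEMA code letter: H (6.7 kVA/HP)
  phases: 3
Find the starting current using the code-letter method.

435 A

S_LR = 6.7 × 42.7 = 286.09 kVA
I_LR = S_LR/(√3·V_L) = 286090/(1.732×380) = 435 A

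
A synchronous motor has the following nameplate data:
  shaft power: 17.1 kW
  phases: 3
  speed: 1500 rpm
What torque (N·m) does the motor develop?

109 N·m

ω = 2π × 1500/60 = 157.1 rad/s
τ = P/ω = 17100/157.1 = 109 N·m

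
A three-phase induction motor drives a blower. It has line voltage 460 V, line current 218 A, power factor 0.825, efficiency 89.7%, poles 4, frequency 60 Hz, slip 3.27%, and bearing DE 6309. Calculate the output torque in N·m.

P_in = √3·V·I·cosφ = 1.732 × 460 × 218 × 0.825 = 143290 W
P_out = η·P_in = 0.897 × 143290 = 128531 W
n_s = 120×60/4 = 1800 rpm; n = 1800×(1−0.0327) = 1741 rpm
ω = 2π×1741/60 = 182.3 rad/s
τ = P_out/ω = 128531/182.3 = 705 N·m

705 N·m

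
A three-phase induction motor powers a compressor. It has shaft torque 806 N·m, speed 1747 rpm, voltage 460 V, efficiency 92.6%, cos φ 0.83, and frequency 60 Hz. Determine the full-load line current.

ω = 2π×1747/60 = 182.9 rad/s; P_out = τω = 806 × 182.9 = 147417 W
P_in = P_out / η = 147417 / 0.926 = 159198 W
I_L = P_in / (√3·V_L·cosφ) = 159198 / (1.732 × 460 × 0.83) = 241 A

241 A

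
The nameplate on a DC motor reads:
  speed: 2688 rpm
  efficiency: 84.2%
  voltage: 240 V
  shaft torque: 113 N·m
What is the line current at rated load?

157 A

ω = 2π×2688/60 = 281.5 rad/s; P_out = τω = 113 × 281.5 = 31810 W
P_in = P_out / η = 31810 / 0.842 = 37779 W
I = P_in / V = 37779 / 240 = 157 A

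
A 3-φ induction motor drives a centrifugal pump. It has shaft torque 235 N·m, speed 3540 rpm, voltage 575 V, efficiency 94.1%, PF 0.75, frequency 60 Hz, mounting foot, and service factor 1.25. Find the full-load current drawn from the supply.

ω = 2π×3540/60 = 370.7 rad/s; P_out = τω = 235 × 370.7 = 87115 W
P_in = P_out / η = 87115 / 0.941 = 92577 W
I_L = P_in / (√3·V_L·cosφ) = 92577 / (1.732 × 575 × 0.75) = 124 A

124 A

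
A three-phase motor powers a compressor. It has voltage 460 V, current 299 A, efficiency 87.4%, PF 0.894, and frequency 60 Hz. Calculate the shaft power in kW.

P_in = √3·V·I·cosφ = 1.732 × 460 × 299 × 0.894 = 212968 W
P_out = η·P_in = 0.874 × 212968 = 186134 W

186 kW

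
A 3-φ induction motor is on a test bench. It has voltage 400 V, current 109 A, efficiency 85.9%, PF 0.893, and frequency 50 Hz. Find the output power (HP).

77.7 HP

P_in = √3·V·I·cosφ = 1.732 × 400 × 109 × 0.893 = 67435 W
P_out = η·P_in = 0.859 × 67435 = 57927 W
= 57927/746 = 77.7 HP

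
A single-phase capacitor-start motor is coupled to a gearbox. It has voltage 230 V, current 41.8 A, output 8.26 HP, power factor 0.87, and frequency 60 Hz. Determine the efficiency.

73.7 %

P_out = 8.26 × 746 = 6162 W
P_in = V·I·cosφ = 230 × 41.8 × 0.87 = 8364 W
η = P_out / P_in = 6162 / 8364 = 0.737 = 73.7%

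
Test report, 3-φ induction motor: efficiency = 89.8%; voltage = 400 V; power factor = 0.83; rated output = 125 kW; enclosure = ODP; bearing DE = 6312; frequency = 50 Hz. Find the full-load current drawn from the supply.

242 A

P_out = 125 kW = 125000 W
P_in = P_out / η = 125000 / 0.898 = 139198 W
I_L = P_in / (√3·V_L·cosφ) = 139198 / (1.732 × 400 × 0.83) = 242 A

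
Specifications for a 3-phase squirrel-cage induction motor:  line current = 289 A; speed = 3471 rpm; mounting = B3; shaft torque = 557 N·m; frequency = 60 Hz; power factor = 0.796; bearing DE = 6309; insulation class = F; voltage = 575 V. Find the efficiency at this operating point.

88.4 %

ω = 2π × 3471/60 = 363.5 rad/s; P_out = τω = 557 × 363.5 = 202470 W
P_in = √3·V_L·I_L·cosφ = 1.732 × 575 × 289 × 0.796 = 229101 W
η = P_out / P_in = 202470 / 229101 = 0.884 = 88.4%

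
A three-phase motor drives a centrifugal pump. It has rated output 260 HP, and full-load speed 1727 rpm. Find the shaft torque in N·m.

1070 N·m

P_out = 260 × 746 = 193960 W
ω = 2π × 1727/60 = 180.9 rad/s
τ = P_out/ω = 193960/180.9 = 1070 N·m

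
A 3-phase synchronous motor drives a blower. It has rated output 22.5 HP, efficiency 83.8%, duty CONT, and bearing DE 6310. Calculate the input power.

P_out = 22.5 × 746 = 16785 W
P_in = P_out/η = 16785/0.838 = 20030 W = 20 kW

20 kW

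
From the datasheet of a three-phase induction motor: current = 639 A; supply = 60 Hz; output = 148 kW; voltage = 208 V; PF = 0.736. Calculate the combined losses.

21.4 kW

P_in = √3·V·I·cosφ = 1.732×208×639×0.736 = 169430 W
P_out = 148000 W
Losses = P_in − P_out = 169430 − 148000 = 21430 W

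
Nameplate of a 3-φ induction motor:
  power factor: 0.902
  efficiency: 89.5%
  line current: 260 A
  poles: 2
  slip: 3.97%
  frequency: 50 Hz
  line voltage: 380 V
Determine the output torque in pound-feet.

P_in = √3·V·I·cosφ = 1.732 × 380 × 260 × 0.902 = 154352 W
P_out = η·P_in = 0.895 × 154352 = 138145 W
n_s = 120×50/2 = 3000 rpm; n = 3000×(1−0.0397) = 2881 rpm
ω = 2π×2881/60 = 301.7 rad/s
τ = P_out/ω = 138145/301.7 = 457.9 N·m
In lb·ft: 457.9/1.356 = 338 lb·ft

338 lb·ft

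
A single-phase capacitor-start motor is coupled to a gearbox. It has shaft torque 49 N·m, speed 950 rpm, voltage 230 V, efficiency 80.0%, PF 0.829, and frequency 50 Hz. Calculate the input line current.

ω = 2π×950/60 = 99.48 rad/s; P_out = τω = 49 × 99.48 = 4875 W
P_in = P_out / η = 4875 / 0.800 = 6094 W
I = P_in / (V·cosφ) = 6094 / (230 × 0.829) = 32 A

32 A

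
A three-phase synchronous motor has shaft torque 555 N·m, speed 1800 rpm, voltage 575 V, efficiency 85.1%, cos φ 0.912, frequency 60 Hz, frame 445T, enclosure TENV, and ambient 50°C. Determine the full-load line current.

ω = 2π×1800/60 = 188.5 rad/s; P_out = τω = 555 × 188.5 = 104618 W
P_in = P_out / η = 104618 / 0.851 = 122935 W
I_L = P_in / (√3·V_L·cosφ) = 122935 / (1.732 × 575 × 0.912) = 135 A

135 A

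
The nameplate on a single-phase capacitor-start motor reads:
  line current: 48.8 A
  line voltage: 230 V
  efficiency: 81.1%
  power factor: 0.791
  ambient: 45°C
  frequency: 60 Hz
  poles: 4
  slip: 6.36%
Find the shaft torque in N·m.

P_in = V·I·cosφ = 230 × 48.8 × 0.791 = 8878 W
P_out = η·P_in = 0.811 × 8878 = 7200 W
n_s = 120×60/4 = 1800 rpm; n = 1800×(1−0.0636) = 1686 rpm
ω = 2π×1686/60 = 176.6 rad/s
τ = P_out/ω = 7200/176.6 = 40.8 N·m

40.8 N·m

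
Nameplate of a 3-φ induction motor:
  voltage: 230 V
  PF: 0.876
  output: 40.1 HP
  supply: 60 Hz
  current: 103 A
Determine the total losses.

P_in = √3·V·I·cosφ = 1.732×230×103×0.876 = 35943 W
P_out = 40.1×746 = 29915 W
Losses = P_in − P_out = 35943 − 29915 = 6028 W

6.03 kW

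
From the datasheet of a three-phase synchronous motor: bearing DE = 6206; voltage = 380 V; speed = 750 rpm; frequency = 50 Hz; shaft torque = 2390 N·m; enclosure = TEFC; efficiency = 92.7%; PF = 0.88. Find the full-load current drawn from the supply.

350 A

ω = 2π×750/60 = 78.54 rad/s; P_out = τω = 2390 × 78.54 = 187711 W
P_in = P_out / η = 187711 / 0.927 = 202493 W
I_L = P_in / (√3·V_L·cosφ) = 202493 / (1.732 × 380 × 0.88) = 350 A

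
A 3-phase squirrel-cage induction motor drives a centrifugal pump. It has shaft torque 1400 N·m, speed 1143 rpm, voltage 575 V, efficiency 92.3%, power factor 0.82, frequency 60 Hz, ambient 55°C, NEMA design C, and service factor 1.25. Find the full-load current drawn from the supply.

222 A

ω = 2π×1143/60 = 119.7 rad/s; P_out = τω = 1400 × 119.7 = 167580 W
P_in = P_out / η = 167580 / 0.923 = 181560 W
I_L = P_in / (√3·V_L·cosφ) = 181560 / (1.732 × 575 × 0.82) = 222 A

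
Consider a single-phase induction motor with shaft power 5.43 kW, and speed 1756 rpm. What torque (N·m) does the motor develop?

ω = 2π × 1756/60 = 183.9 rad/s
τ = P/ω = 5430/183.9 = 29.5 N·m

29.5 N·m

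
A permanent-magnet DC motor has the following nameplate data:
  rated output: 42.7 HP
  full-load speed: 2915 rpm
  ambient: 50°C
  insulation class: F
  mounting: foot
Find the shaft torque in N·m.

P_out = 42.7 × 746 = 31854 W
ω = 2π × 2915/60 = 305.3 rad/s
τ = P_out/ω = 31854/305.3 = 104 N·m

104 N·m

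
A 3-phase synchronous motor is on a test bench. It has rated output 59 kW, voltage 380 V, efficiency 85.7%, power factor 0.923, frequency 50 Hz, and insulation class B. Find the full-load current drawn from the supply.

P_out = 59 kW = 59000 W
P_in = P_out / η = 59000 / 0.857 = 68845 W
I_L = P_in / (√3·V_L·cosφ) = 68845 / (1.732 × 380 × 0.923) = 113 A

113 A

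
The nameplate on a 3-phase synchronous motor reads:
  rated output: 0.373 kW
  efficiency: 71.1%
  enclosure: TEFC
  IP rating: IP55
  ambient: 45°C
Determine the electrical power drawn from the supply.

0.525 kW

P_out = 373 W
P_in = P_out/η = 373/0.711 = 525 W = 0.525 kW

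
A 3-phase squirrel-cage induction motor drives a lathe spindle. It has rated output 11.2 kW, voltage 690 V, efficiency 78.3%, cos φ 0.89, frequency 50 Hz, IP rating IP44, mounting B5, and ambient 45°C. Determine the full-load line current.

13.4 A

P_out = 11.2 kW = 11200 W
P_in = P_out / η = 11200 / 0.783 = 14304 W
I_L = P_in / (√3·V_L·cosφ) = 14304 / (1.732 × 690 × 0.89) = 13.4 A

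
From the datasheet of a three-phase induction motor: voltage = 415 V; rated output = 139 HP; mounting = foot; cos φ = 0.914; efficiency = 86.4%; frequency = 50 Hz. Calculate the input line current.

P_out = 139 × 746 = 103694 W
P_in = P_out / η = 103694 / 0.864 = 120016 W
I_L = P_in / (√3·V_L·cosφ) = 120016 / (1.732 × 415 × 0.914) = 183 A

183 A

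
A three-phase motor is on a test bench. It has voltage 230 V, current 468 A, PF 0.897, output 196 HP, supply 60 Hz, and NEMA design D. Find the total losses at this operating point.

P_in = √3·V·I·cosφ = 1.732×230×468×0.897 = 167230 W
P_out = 196×746 = 146216 W
Losses = P_in − P_out = 167230 − 146216 = 21014 W

21 kW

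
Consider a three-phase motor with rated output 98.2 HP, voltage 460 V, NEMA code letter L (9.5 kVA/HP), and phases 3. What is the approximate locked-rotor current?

S_LR = 9.5 × 98.2 = 932.9 kVA
I_LR = S_LR/(√3·V_L) = 932900/(1.732×460) = 1170 A

1170 A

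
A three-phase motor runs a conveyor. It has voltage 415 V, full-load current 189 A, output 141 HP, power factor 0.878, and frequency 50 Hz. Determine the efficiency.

88.2 %

P_out = 141 × 746 = 105186 W
P_in = √3·V_L·I_L·cosφ = 1.732 × 415 × 189 × 0.878 = 119276 W
η = P_out / P_in = 105186 / 119276 = 0.882 = 88.2%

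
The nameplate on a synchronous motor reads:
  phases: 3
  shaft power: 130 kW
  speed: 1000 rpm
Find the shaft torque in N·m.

1240 N·m

ω = 2π × 1000/60 = 104.7 rad/s
τ = P/ω = 130000/104.7 = 1240 N·m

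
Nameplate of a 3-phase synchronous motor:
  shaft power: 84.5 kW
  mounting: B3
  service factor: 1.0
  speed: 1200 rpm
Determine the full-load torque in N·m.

672 N·m

ω = 2π × 1200/60 = 125.7 rad/s
τ = P/ω = 84500/125.7 = 672 N·m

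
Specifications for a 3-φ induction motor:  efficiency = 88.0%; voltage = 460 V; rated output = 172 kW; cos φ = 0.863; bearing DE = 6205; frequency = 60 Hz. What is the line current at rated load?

P_out = 172 kW = 172000 W
P_in = P_out / η = 172000 / 0.880 = 195455 W
I_L = P_in / (√3·V_L·cosφ) = 195455 / (1.732 × 460 × 0.863) = 284 A

284 A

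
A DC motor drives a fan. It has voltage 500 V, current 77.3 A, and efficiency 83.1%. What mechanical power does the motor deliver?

P_in = V·I = 500 × 77.3 = 38650 W
P_out = η·P_in = 0.831 × 38650 = 32118 W

32.1 kW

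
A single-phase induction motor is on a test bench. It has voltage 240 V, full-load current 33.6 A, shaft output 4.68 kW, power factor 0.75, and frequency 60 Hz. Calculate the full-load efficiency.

77.4 %

P_out = 4.68 kW = 4680 W
P_in = V·I·cosφ = 240 × 33.6 × 0.75 = 6048 W
η = P_out / P_in = 4680 / 6048 = 0.774 = 77.4%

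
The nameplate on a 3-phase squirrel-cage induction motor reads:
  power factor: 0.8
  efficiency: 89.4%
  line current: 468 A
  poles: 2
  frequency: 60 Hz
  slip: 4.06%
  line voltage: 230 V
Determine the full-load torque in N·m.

P_in = √3·V·I·cosφ = 1.732 × 230 × 468 × 0.8 = 149146 W
P_out = η·P_in = 0.894 × 149146 = 133337 W
n_s = 120×60/2 = 3600 rpm; n = 3600×(1−0.0406) = 3454 rpm
ω = 2π×3454/60 = 361.7 rad/s
τ = P_out/ω = 133337/361.7 = 369 N·m

369 N·m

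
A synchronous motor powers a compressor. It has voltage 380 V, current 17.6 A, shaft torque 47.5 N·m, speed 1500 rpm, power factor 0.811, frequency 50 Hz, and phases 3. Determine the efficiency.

79.4 %

ω = 2π × 1500/60 = 157.1 rad/s; P_out = τω = 47.5 × 157.1 = 7462 W
P_in = √3·V_L·I_L·cosφ = 1.732 × 380 × 17.6 × 0.811 = 9394 W
η = P_out / P_in = 7462 / 9394 = 0.794 = 79.4%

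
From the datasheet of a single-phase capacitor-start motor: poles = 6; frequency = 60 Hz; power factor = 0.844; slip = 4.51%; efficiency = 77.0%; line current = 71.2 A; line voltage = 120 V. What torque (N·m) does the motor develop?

46.3 N·m

P_in = V·I·cosφ = 120 × 71.2 × 0.844 = 7211 W
P_out = η·P_in = 0.77 × 7211 = 5552 W
n_s = 120×60/6 = 1200 rpm; n = 1200×(1−0.0451) = 1146 rpm
ω = 2π×1146/60 = 120 rad/s
τ = P_out/ω = 5552/120 = 46.3 N·m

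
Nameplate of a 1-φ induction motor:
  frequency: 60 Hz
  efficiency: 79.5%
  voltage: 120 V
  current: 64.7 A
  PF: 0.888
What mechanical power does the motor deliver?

5.48 kW

P_in = V·I·cosφ = 120 × 64.7 × 0.888 = 6894 W
P_out = η·P_in = 0.795 × 6894 = 5481 W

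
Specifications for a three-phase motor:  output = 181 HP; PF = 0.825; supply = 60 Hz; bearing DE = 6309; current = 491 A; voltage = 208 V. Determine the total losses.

10900 W

P_in = √3·V·I·cosφ = 1.732×208×491×0.825 = 145931 W
P_out = 181×746 = 135026 W
Losses = P_in − P_out = 145931 − 135026 = 10905 W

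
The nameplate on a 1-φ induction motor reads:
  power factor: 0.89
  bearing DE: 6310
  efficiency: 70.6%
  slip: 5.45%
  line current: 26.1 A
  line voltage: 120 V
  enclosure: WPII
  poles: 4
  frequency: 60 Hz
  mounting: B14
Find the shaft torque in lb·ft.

8.14 lb·ft

P_in = V·I·cosφ = 120 × 26.1 × 0.89 = 2787 W
P_out = η·P_in = 0.706 × 2787 = 1968 W
n_s = 120×60/4 = 1800 rpm; n = 1800×(1−0.0545) = 1702 rpm
ω = 2π×1702/60 = 178.2 rad/s
τ = P_out/ω = 1968/178.2 = 11.04 N·m
In lb·ft: 11.04/1.356 = 8.14 lb·ft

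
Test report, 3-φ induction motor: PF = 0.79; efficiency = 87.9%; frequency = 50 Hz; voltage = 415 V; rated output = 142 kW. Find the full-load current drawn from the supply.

284 A

P_out = 142 kW = 142000 W
P_in = P_out / η = 142000 / 0.879 = 161547 W
I_L = P_in / (√3·V_L·cosφ) = 161547 / (1.732 × 415 × 0.79) = 284 A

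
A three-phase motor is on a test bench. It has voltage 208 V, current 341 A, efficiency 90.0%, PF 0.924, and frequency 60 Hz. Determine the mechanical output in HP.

P_in = √3·V·I·cosφ = 1.732 × 208 × 341 × 0.924 = 113511 W
P_out = η·P_in = 0.9 × 113511 = 102160 W
= 102160/746 = 137 HP

137 HP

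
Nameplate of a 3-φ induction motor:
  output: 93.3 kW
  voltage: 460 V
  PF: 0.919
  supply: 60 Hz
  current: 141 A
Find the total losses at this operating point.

P_in = √3·V·I·cosφ = 1.732×460×141×0.919 = 103238 W
P_out = 93300 W
Losses = P_in − P_out = 103238 − 93300 = 9938 W

9.94 kW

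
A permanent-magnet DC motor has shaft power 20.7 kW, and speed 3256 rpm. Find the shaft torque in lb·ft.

44.8 lb·ft

ω = 2π × 3256/60 = 341 rad/s
τ = P/ω = 20700/341 = 60.7 N·m
In lb·ft: 60.7/1.356 = 44.8 lb·ft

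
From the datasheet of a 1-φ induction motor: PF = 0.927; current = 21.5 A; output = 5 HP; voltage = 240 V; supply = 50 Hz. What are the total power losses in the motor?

P_in = V·I·cosφ = 240×21.5×0.927 = 4783 W
P_out = 5×746 = 3730 W
Losses = P_in − P_out = 4783 − 3730 = 1053 W

1050 W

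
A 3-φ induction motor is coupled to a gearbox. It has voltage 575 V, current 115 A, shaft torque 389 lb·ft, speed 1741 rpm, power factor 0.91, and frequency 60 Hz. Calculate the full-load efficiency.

τ = 389 lb·ft × 1.356 = 527.5 N·m
ω = 2π × 1741/60 = 182.3 rad/s; P_out = τω = 527.5 × 182.3 = 96163 W
P_in = √3·V_L·I_L·cosφ = 1.732 × 575 × 115 × 0.91 = 104221 W
η = P_out / P_in = 96163 / 104221 = 0.923 = 92.3%

92.3 %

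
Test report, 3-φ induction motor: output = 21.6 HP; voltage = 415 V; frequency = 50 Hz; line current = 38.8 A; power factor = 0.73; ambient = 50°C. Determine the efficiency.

P_out = 21.6 × 746 = 16114 W
P_in = √3·V_L·I_L·cosφ = 1.732 × 415 × 38.8 × 0.73 = 20359 W
η = P_out / P_in = 16114 / 20359 = 0.791 = 79.1%

79.1 %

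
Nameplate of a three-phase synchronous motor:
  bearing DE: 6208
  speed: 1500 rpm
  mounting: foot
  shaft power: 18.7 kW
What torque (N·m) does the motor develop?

119 N·m

ω = 2π × 1500/60 = 157.1 rad/s
τ = P/ω = 18700/157.1 = 119 N·m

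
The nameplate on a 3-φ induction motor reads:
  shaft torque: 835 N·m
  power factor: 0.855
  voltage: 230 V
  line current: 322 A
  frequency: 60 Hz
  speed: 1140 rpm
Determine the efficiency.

90.9 %

ω = 2π × 1140/60 = 119.4 rad/s; P_out = τω = 835 × 119.4 = 99699 W
P_in = √3·V_L·I_L·cosφ = 1.732 × 230 × 322 × 0.855 = 109672 W
η = P_out / P_in = 99699 / 109672 = 0.909 = 90.9%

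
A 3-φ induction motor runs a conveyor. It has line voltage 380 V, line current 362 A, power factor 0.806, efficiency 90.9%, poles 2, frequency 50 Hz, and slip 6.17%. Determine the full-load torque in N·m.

P_in = √3·V·I·cosφ = 1.732 × 380 × 362 × 0.806 = 192033 W
P_out = η·P_in = 0.909 × 192033 = 174558 W
n_s = 120×50/2 = 3000 rpm; n = 3000×(1−0.0617) = 2815 rpm
ω = 2π×2815/60 = 294.8 rad/s
τ = P_out/ω = 174558/294.8 = 592 N·m

592 N·m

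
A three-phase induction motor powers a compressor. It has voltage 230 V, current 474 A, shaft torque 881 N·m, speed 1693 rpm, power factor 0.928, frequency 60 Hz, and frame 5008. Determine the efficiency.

ω = 2π × 1693/60 = 177.3 rad/s; P_out = τω = 881 × 177.3 = 156201 W
P_in = √3·V_L·I_L·cosφ = 1.732 × 230 × 474 × 0.928 = 175227 W
η = P_out / P_in = 156201 / 175227 = 0.891 = 89.1%

89.1 %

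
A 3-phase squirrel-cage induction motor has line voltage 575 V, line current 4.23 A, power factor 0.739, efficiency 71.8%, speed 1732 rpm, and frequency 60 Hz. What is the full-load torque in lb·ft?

P_in = √3·V·I·cosφ = 1.732 × 575 × 4.23 × 0.739 = 3113 W
P_out = η·P_in = 0.718 × 3113 = 2235 W
n = 1732 rpm
ω = 2π×1732/60 = 181.4 rad/s
τ = P_out/ω = 2235/181.4 = 12.32 N·m
In lb·ft: 12.32/1.356 = 9.09 lb·ft

9.09 lb·ft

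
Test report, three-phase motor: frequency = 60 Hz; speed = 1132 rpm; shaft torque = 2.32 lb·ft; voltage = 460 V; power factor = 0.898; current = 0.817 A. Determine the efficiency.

63.8 %

τ = 2.32 lb·ft × 1.356 = 3.146 N·m
ω = 2π × 1132/60 = 118.5 rad/s; P_out = τω = 3.146 × 118.5 = 373 W
P_in = √3·V_L·I_L·cosφ = 1.732 × 460 × 0.817 × 0.898 = 585 W
η = P_out / P_in = 373 / 585 = 0.638 = 63.8%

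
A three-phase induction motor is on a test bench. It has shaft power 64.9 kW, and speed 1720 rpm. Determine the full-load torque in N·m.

360 N·m

ω = 2π × 1720/60 = 180.1 rad/s
τ = P/ω = 64900/180.1 = 360 N·m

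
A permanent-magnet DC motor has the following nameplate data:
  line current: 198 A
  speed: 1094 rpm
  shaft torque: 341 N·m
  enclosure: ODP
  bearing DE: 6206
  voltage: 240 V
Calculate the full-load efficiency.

ω = 2π × 1094/60 = 114.6 rad/s; P_out = τω = 341 × 114.6 = 39079 W
P_in = V·I = 240 × 198 = 47520 W
η = P_out / P_in = 39079 / 47520 = 0.822 = 82.2%

82.2 %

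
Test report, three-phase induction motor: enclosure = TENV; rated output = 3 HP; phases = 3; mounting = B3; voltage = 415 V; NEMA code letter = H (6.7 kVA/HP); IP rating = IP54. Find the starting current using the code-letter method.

S_LR = 6.7 × 3 = 20.1 kVA
I_LR = S_LR/(√3·V_L) = 20100/(1.732×415) = 28 A

28 A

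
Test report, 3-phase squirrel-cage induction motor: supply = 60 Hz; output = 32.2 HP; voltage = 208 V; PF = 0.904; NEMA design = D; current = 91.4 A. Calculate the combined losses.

5750 W

P_in = √3·V·I·cosφ = 1.732×208×91.4×0.904 = 29766 W
P_out = 32.2×746 = 24021 W
Losses = P_in − P_out = 29766 − 24021 = 5745 W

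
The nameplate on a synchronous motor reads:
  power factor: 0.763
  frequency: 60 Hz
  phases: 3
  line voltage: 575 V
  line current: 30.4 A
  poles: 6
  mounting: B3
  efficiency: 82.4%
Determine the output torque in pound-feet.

P_in = √3·V·I·cosφ = 1.732 × 575 × 30.4 × 0.763 = 23100 W
P_out = η·P_in = 0.824 × 23100 = 19034 W
n = n_s = 120×60/6 = 1200 rpm (synchronous)
ω = 2π×1200/60 = 125.7 rad/s
τ = P_out/ω = 19034/125.7 = 151.4 N·m
In lb·ft: 151.4/1.356 = 112 lb·ft

112 lb·ft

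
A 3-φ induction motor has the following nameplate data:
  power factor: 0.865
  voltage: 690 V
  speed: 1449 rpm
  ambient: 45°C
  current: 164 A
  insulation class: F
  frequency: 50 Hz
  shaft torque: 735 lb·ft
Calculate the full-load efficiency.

τ = 735 lb·ft × 1.356 = 996.7 N·m
ω = 2π × 1449/60 = 151.7 rad/s; P_out = τω = 996.7 × 151.7 = 151199 W
P_in = √3·V_L·I_L·cosφ = 1.732 × 690 × 164 × 0.865 = 169534 W
η = P_out / P_in = 151199 / 169534 = 0.892 = 89.2%

89.2 %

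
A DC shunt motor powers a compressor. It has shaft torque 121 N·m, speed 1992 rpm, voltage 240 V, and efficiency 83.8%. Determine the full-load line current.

126 A

ω = 2π×1992/60 = 208.6 rad/s; P_out = τω = 121 × 208.6 = 25241 W
P_in = P_out / η = 25241 / 0.838 = 30121 W
I = P_in / V = 30121 / 240 = 126 A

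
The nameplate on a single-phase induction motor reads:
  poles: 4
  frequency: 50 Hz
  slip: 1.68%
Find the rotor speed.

n_s = 120f/p = 120×50/4 = 1500 rpm
n = n_s(1 − s) = 1500 × (1 − 0.0168) = 1475 rpm

1475 rpm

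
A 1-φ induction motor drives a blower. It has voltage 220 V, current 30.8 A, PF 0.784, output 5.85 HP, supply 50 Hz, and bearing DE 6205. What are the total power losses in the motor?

948 W

P_in = V·I·cosφ = 220×30.8×0.784 = 5312 W
P_out = 5.85×746 = 4364 W
Losses = P_in − P_out = 5312 − 4364 = 948 W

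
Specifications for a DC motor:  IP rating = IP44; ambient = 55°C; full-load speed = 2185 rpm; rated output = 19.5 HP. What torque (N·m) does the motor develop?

63.6 N·m

P_out = 19.5 × 746 = 14547 W
ω = 2π × 2185/60 = 228.8 rad/s
τ = P_out/ω = 14547/228.8 = 63.6 N·m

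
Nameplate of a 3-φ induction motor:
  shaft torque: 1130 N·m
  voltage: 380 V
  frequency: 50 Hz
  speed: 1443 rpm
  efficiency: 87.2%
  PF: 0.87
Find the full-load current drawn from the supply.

ω = 2π×1443/60 = 151.1 rad/s; P_out = τω = 1130 × 151.1 = 170743 W
P_in = P_out / η = 170743 / 0.872 = 195806 W
I_L = P_in / (√3·V_L·cosφ) = 195806 / (1.732 × 380 × 0.87) = 342 A

342 A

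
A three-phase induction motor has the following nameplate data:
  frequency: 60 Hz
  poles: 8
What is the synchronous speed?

900 rpm

n_s = 120f/p = 120×60/8 = 900 rpm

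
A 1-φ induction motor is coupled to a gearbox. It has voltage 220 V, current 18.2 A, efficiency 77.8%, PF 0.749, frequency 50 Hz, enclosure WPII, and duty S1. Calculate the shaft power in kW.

P_in = V·I·cosφ = 220 × 18.2 × 0.749 = 2999 W
P_out = η·P_in = 0.778 × 2999 = 2333 W

2.33 kW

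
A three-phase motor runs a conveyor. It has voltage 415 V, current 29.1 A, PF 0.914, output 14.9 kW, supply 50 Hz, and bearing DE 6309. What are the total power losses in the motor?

P_in = √3·V·I·cosφ = 1.732×415×29.1×0.914 = 19118 W
P_out = 14900 W
Losses = P_in − P_out = 19118 − 14900 = 4218 W

4.22 kW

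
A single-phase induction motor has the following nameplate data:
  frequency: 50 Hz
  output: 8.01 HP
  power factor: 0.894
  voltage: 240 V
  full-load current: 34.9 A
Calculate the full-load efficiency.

P_out = 8.01 × 746 = 5975 W
P_in = V·I·cosφ = 240 × 34.9 × 0.894 = 7488 W
η = P_out / P_in = 5975 / 7488 = 0.798 = 79.8%

79.8 %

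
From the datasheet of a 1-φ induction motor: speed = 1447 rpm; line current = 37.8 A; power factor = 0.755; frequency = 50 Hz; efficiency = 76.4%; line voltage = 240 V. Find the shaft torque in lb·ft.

25.5 lb·ft

P_in = V·I·cosφ = 240 × 37.8 × 0.755 = 6849 W
P_out = η·P_in = 0.764 × 6849 = 5233 W
n = 1447 rpm
ω = 2π×1447/60 = 151.5 rad/s
τ = P_out/ω = 5233/151.5 = 34.54 N·m
In lb·ft: 34.54/1.356 = 25.5 lb·ft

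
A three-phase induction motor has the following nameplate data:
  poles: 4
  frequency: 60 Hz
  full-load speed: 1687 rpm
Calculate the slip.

n_s = 120f/p = 120×60/4 = 1800 rpm
s = (n_s − n)/n_s = (1800 − 1687)/1800 = 0.0628

6.28 %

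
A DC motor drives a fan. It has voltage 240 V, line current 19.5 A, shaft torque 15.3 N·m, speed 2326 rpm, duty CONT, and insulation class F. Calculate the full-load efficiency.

ω = 2π × 2326/60 = 243.6 rad/s; P_out = τω = 15.3 × 243.6 = 3727 W
P_in = V·I = 240 × 19.5 = 4680 W
η = P_out / P_in = 3727 / 4680 = 0.796 = 79.6%

79.6 %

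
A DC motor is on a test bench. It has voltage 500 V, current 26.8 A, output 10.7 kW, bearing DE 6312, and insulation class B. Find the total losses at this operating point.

P_in = V·I = 500×26.8 = 13400 W
P_out = 10700 W
Losses = P_in − P_out = 13400 − 10700 = 2700 W

2.7 kW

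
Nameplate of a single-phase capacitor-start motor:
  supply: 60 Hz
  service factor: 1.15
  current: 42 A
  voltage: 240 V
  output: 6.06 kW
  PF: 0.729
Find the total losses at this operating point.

P_in = V·I·cosφ = 240×42×0.729 = 7348 W
P_out = 6060 W
Losses = P_in − P_out = 7348 − 6060 = 1288 W

1290 W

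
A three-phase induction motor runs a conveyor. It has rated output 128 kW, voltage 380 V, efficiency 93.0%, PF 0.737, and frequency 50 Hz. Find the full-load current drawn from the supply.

P_out = 128 kW = 128000 W
P_in = P_out / η = 128000 / 0.930 = 137634 W
I_L = P_in / (√3·V_L·cosφ) = 137634 / (1.732 × 380 × 0.737) = 284 A

284 A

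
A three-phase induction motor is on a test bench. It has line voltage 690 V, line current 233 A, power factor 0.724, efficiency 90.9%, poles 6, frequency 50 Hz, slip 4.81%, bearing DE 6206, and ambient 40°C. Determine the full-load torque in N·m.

P_in = √3·V·I·cosφ = 1.732 × 690 × 233 × 0.724 = 201600 W
P_out = η·P_in = 0.909 × 201600 = 183254 W
n_s = 120×50/6 = 1000 rpm; n = 1000×(1−0.0481) = 952 rpm
ω = 2π×952/60 = 99.69 rad/s
τ = P_out/ω = 183254/99.69 = 1840 N·m

1840 N·m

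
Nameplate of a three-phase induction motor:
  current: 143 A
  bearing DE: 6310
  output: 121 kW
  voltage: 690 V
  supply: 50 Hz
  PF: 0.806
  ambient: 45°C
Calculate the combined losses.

16.7 kW

P_in = √3·V·I·cosφ = 1.732×690×143×0.806 = 137743 W
P_out = 121000 W
Losses = P_in − P_out = 137743 − 121000 = 16743 W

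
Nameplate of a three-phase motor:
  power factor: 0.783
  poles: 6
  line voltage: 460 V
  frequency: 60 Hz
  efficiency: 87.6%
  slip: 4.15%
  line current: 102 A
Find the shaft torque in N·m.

463 N·m

P_in = √3·V·I·cosφ = 1.732 × 460 × 102 × 0.783 = 63631 W
P_out = η·P_in = 0.876 × 63631 = 55741 W
n_s = 120×60/6 = 1200 rpm; n = 1200×(1−0.0415) = 1150 rpm
ω = 2π×1150/60 = 120.4 rad/s
τ = P_out/ω = 55741/120.4 = 463 N·m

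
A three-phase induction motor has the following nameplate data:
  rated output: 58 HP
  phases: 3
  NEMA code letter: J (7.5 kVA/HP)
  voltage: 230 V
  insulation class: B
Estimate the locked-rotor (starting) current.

1090 A

S_LR = 7.5 × 58 = 435 kVA
I_LR = S_LR/(√3·V_L) = 435000/(1.732×230) = 1090 A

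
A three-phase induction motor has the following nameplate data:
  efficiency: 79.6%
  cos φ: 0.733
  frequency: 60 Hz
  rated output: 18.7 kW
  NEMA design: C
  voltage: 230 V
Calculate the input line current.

P_out = 18.7 kW = 18700 W
P_in = P_out / η = 18700 / 0.796 = 23492 W
I_L = P_in / (√3·V_L·cosφ) = 23492 / (1.732 × 230 × 0.733) = 80.5 A

80.5 A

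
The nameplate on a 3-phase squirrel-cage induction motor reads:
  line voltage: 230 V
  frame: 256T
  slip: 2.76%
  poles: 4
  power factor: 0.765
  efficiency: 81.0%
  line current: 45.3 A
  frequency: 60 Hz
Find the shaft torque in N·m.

P_in = √3·V·I·cosφ = 1.732 × 230 × 45.3 × 0.765 = 13805 W
P_out = η·P_in = 0.81 × 13805 = 11182 W
n_s = 120×60/4 = 1800 rpm; n = 1800×(1−0.0276) = 1750 rpm
ω = 2π×1750/60 = 183.3 rad/s
τ = P_out/ω = 11182/183.3 = 61 N·m

61 N·m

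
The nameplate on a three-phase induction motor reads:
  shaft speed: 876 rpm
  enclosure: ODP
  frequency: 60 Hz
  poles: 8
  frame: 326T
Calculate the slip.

2.7 %

n_s = 120f/p = 120×60/8 = 900 rpm
s = (n_s − n)/n_s = (900 − 876)/900 = 0.0267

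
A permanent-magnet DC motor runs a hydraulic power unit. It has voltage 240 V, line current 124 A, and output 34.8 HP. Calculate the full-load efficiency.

P_out = 34.8 × 746 = 25961 W
P_in = V·I = 240 × 124 = 29760 W
η = P_out / P_in = 25961 / 29760 = 0.872 = 87.2%

87.2 %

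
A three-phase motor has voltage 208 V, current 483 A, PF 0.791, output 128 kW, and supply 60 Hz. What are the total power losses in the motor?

P_in = √3·V·I·cosφ = 1.732×208×483×0.791 = 137637 W
P_out = 128000 W
Losses = P_in − P_out = 137637 − 128000 = 9637 W

9640 W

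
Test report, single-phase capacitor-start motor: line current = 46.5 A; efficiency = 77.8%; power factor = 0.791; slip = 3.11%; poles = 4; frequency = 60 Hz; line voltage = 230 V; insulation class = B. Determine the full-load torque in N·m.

P_in = V·I·cosφ = 230 × 46.5 × 0.791 = 8460 W
P_out = η·P_in = 0.778 × 8460 = 6582 W
n_s = 120×60/4 = 1800 rpm; n = 1800×(1−0.0311) = 1744 rpm
ω = 2π×1744/60 = 182.6 rad/s
τ = P_out/ω = 6582/182.6 = 36 N·m

36 N·m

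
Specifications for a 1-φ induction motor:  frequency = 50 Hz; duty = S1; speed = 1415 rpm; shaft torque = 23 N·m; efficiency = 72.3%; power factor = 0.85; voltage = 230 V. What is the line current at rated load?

ω = 2π×1415/60 = 148.2 rad/s; P_out = τω = 23 × 148.2 = 3409 W
P_in = P_out / η = 3409 / 0.723 = 4715 W
I = P_in / (V·cosφ) = 4715 / (230 × 0.85) = 24.1 A

24.1 A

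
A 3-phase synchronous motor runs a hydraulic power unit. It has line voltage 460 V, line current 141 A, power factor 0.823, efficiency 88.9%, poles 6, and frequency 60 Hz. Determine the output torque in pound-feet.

P_in = √3·V·I·cosφ = 1.732 × 460 × 141 × 0.823 = 92454 W
P_out = η·P_in = 0.889 × 92454 = 82192 W
n = n_s = 120×60/6 = 1200 rpm (synchronous)
ω = 2π×1200/60 = 125.7 rad/s
τ = P_out/ω = 82192/125.7 = 653.9 N·m
In lb·ft: 653.9/1.356 = 482 lb·ft

482 lb·ft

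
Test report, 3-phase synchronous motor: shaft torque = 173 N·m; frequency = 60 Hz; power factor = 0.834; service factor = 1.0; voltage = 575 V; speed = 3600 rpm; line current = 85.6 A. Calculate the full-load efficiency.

91.7 %

ω = 2π × 3600/60 = 377 rad/s; P_out = τω = 173 × 377 = 65221 W
P_in = √3·V_L·I_L·cosφ = 1.732 × 575 × 85.6 × 0.834 = 71098 W
η = P_out / P_in = 65221 / 71098 = 0.917 = 91.7%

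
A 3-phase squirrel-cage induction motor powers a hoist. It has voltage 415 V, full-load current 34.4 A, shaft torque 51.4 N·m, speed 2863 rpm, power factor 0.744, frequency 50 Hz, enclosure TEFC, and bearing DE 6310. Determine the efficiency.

ω = 2π × 2863/60 = 299.8 rad/s; P_out = τω = 51.4 × 299.8 = 15410 W
P_in = √3·V_L·I_L·cosφ = 1.732 × 415 × 34.4 × 0.744 = 18396 W
η = P_out / P_in = 15410 / 18396 = 0.838 = 83.8%

83.8 %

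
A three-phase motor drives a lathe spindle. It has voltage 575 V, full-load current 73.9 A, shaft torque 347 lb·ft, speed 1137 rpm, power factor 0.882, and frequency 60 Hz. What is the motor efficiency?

τ = 347 lb·ft × 1.356 = 470.5 N·m
ω = 2π × 1137/60 = 119.1 rad/s; P_out = τω = 470.5 × 119.1 = 56037 W
P_in = √3·V_L·I_L·cosφ = 1.732 × 575 × 73.9 × 0.882 = 64913 W
η = P_out / P_in = 56037 / 64913 = 0.863 = 86.3%

86.3 %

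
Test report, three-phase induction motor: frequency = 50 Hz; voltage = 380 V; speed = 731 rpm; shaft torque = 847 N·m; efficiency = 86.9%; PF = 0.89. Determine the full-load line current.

ω = 2π×731/60 = 76.55 rad/s; P_out = τω = 847 × 76.55 = 64838 W
P_in = P_out / η = 64838 / 0.869 = 74612 W
I_L = P_in / (√3·V_L·cosφ) = 74612 / (1.732 × 380 × 0.89) = 127 A

127 A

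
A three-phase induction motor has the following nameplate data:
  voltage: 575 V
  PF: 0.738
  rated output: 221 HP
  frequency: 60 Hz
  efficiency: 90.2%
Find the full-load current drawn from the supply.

P_out = 221 × 746 = 164866 W
P_in = P_out / η = 164866 / 0.902 = 182778 W
I_L = P_in / (√3·V_L·cosφ) = 182778 / (1.732 × 575 × 0.738) = 249 A

249 A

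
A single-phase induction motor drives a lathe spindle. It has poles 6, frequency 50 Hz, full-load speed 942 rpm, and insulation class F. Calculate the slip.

n_s = 120f/p = 120×50/6 = 1000 rpm
s = (n_s − n)/n_s = (1000 − 942)/1000 = 0.0580

5.8 %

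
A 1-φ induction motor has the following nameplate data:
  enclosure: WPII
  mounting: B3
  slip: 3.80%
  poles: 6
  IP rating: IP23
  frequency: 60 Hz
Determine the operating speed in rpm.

1154 rpm

n_s = 120f/p = 120×60/6 = 1200 rpm
n = n_s(1 − s) = 1200 × (1 − 0.038) = 1154 rpm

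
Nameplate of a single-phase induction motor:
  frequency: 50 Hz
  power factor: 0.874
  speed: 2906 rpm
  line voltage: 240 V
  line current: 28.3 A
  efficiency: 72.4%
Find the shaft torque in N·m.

14.1 N·m

P_in = V·I·cosφ = 240 × 28.3 × 0.874 = 5936 W
P_out = η·P_in = 0.724 × 5936 = 4298 W
n = 2906 rpm
ω = 2π×2906/60 = 304.3 rad/s
τ = P_out/ω = 4298/304.3 = 14.1 N·m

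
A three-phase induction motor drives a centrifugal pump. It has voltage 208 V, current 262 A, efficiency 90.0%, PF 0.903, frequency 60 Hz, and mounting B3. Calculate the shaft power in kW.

P_in = √3·V·I·cosφ = 1.732 × 208 × 262 × 0.903 = 85232 W
P_out = η·P_in = 0.9 × 85232 = 76709 W

76.7 kW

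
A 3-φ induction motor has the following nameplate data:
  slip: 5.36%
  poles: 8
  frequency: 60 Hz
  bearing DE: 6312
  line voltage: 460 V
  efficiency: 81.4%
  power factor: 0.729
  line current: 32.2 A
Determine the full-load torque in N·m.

171 N·m

P_in = √3·V·I·cosφ = 1.732 × 460 × 32.2 × 0.729 = 18702 W
P_out = η·P_in = 0.814 × 18702 = 15223 W
n_s = 120×60/8 = 900 rpm; n = 900×(1−0.0536) = 852 rpm
ω = 2π×852/60 = 89.22 rad/s
τ = P_out/ω = 15223/89.22 = 171 N·m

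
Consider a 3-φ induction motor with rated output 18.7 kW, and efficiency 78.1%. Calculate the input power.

P_out = 18700 W
P_in = P_out/η = 18700/0.781 = 23944 W = 23.9 kW

23.9 kW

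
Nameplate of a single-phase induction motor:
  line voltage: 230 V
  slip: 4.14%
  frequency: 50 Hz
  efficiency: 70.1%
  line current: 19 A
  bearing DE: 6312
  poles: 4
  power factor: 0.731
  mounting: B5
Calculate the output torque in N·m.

14.9 N·m

P_in = V·I·cosφ = 230 × 19 × 0.731 = 3194 W
P_out = η·P_in = 0.701 × 3194 = 2239 W
n_s = 120×50/4 = 1500 rpm; n = 1500×(1−0.0414) = 1438 rpm
ω = 2π×1438/60 = 150.6 rad/s
τ = P_out/ω = 2239/150.6 = 14.9 N·m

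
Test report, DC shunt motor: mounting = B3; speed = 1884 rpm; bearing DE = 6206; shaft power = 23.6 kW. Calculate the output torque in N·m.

ω = 2π × 1884/60 = 197.3 rad/s
τ = P/ω = 23600/197.3 = 120 N·m

120 N·m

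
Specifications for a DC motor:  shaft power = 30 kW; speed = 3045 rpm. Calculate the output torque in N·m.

ω = 2π × 3045/60 = 318.9 rad/s
τ = P/ω = 30000/318.9 = 94.1 N·m

94.1 N·m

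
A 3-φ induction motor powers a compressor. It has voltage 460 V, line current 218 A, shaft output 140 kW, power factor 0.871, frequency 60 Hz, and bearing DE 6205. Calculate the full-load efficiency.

P_out = 140 kW = 140000 W
P_in = √3·V_L·I_L·cosφ = 1.732 × 460 × 218 × 0.871 = 151280 W
η = P_out / P_in = 140000 / 151280 = 0.925 = 92.5%

92.5 %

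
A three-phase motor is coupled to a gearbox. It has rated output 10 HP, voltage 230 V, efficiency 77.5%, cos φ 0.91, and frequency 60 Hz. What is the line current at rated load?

26.6 A

P_out = 10 × 746 = 7460 W
P_in = P_out / η = 7460 / 0.775 = 9626 W
I_L = P_in / (√3·V_L·cosφ) = 9626 / (1.732 × 230 × 0.91) = 26.6 A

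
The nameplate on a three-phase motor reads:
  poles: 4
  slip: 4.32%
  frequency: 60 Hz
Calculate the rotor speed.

n_s = 120f/p = 120×60/4 = 1800 rpm
n = n_s(1 − s) = 1800 × (1 − 0.0432) = 1722 rpm

1722 rpm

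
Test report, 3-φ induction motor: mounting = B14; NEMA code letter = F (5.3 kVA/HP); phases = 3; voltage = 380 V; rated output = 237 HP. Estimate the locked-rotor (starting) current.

S_LR = 5.3 × 237 = 1256.1 kVA
I_LR = S_LR/(√3·V_L) = 1256100/(1.732×380) = 1910 A

1910 A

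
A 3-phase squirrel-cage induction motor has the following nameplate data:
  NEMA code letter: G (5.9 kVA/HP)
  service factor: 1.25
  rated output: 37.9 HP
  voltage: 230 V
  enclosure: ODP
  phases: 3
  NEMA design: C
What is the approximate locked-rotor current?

S_LR = 5.9 × 37.9 = 223.61 kVA
I_LR = S_LR/(√3·V_L) = 223610/(1.732×230) = 561 A

561 A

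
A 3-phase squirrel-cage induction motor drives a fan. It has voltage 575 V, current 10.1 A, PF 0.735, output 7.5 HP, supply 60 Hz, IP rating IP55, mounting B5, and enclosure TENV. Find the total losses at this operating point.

P_in = √3·V·I·cosφ = 1.732×575×10.1×0.735 = 7393 W
P_out = 7.5×746 = 5595 W
Losses = P_in − P_out = 7393 − 5595 = 1798 W

1800 W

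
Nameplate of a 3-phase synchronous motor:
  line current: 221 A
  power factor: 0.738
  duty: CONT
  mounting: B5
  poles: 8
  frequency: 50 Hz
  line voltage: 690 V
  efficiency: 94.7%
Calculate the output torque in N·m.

2350 N·m

P_in = √3·V·I·cosφ = 1.732 × 690 × 221 × 0.738 = 194915 W
P_out = η·P_in = 0.947 × 194915 = 184585 W
n = n_s = 120×50/8 = 750 rpm (synchronous)
ω = 2π×750/60 = 78.54 rad/s
τ = P_out/ω = 184585/78.54 = 2350 N·m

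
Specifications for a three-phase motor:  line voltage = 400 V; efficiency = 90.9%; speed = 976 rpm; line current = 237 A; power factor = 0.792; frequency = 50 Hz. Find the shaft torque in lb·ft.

853 lb·ft

P_in = √3·V·I·cosφ = 1.732 × 400 × 237 × 0.792 = 130041 W
P_out = η·P_in = 0.909 × 130041 = 118207 W
n = 976 rpm
ω = 2π×976/60 = 102.2 rad/s
τ = P_out/ω = 118207/102.2 = 1157 N·m
In lb·ft: 1157/1.356 = 853 lb·ft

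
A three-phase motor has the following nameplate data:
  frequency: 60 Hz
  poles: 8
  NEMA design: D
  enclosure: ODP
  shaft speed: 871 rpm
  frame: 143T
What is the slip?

3.22 %

n_s = 120f/p = 120×60/8 = 900 rpm
s = (n_s − n)/n_s = (900 − 871)/900 = 0.0322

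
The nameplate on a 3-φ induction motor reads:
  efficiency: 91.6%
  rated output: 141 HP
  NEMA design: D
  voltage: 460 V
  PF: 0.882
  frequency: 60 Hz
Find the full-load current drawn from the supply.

P_out = 141 × 746 = 105186 W
P_in = P_out / η = 105186 / 0.916 = 114832 W
I_L = P_in / (√3·V_L·cosφ) = 114832 / (1.732 × 460 × 0.882) = 163 A

163 A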